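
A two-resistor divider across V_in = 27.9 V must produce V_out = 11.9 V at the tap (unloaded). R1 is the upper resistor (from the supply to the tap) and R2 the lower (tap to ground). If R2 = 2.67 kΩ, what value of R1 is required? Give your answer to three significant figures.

Required fraction k = V_out/V_in = 0.4265.
R1 = R2·(1/k − 1) = 2.67 × 1.345 = 3.590 kΩ.

R1 ≈ 3.59 kΩ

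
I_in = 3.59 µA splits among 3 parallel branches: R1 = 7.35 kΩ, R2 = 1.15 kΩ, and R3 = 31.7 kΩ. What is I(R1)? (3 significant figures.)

I ≈ 0.471 µA

ΣG = 1/7.35 + 1/1.15 + 1/31.7 = 1.037.
R1 takes the fraction G_k/ΣG = 0.1361/1.037 = 0.1312, so I = 3.59 × 0.1312 = 0.4709 µA.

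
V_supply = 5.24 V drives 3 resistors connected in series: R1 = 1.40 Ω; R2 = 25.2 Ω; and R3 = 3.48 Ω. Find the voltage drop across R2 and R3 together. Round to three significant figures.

V ≈ 5.00 V

ΣR = 1.40 + 25.2 + 3.48 = 30.08 Ω.
R_{R2..R3} = 25.2 + 3.48 = 28.68 Ω.
V = V_supply · R/ΣR = 5.24 × 0.9535 = 4.996 V.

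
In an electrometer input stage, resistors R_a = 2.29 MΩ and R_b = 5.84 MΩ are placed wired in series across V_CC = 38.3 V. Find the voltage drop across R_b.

Series total: ΣR = 2.29 + 5.84 = 8.130 MΩ.
V = V_CC · R/ΣR = 38.3 × 0.7183 = 27.51 V.

V ≈ 27.5 V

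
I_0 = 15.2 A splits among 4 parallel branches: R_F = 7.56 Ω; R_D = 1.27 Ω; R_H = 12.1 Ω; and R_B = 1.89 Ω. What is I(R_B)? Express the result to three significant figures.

I ≈ 5.25 A

ΣG = 1/7.56 + 1/1.27 + 1/12.1 + 1/1.89 = 1.531.
By the current-divider rule, I = I_0 · G_k/ΣG = 15.2 × 0.3455 = 5.252 A.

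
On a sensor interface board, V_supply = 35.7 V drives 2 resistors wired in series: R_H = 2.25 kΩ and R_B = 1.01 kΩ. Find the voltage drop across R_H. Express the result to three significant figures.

ΣR = 2.25 + 1.01 = 3.260 kΩ.
V = V_supply · R/ΣR = 35.7 × 0.6902 = 24.64 V.

V ≈ 24.6 V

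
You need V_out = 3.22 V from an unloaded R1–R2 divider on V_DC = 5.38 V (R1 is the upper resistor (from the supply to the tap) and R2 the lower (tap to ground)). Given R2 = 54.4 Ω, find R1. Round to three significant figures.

V_out/V_DC = R2/(R1+R2) = 0.5985.
So R1 = R2 · (V_DC/V_out − 1) = 54.4 × (5.38/3.22 − 1) = 54.4 × 0.6708 = 36.49 Ω.

R1 ≈ 36.5 Ω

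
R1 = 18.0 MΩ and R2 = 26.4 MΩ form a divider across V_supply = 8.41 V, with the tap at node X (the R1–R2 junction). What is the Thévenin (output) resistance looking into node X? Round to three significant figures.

Looking into X with the source shorted: R_th = R1·R2/(R1+R2) = 18.00 × 26.4/44.40 = 10.70 MΩ.

R_th ≈ 10.7 MΩ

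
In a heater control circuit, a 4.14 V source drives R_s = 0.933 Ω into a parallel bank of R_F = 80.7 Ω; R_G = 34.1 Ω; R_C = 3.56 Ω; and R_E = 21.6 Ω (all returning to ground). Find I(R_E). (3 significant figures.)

Combine the parallel branches: R_p = (1/80.7 + 1/34.1 + 1/3.56 + 1/21.6)⁻¹ = 2.711 Ω.
Node voltage V_A = V_s · R_p/(R_s + R_p) = 4.14 × 0.7439 = 3.080 V.
I(R_E) = V_A / R_E = 3.080/21.6 = 0.1426 A.

I ≈ 0.143 A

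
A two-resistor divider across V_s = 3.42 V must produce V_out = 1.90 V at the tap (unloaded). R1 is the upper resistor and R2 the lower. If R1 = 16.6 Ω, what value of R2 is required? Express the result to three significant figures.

R2 ≈ 20.8 Ω

The divider ratio is R2/(R1+R2) = 1.90/3.42 = 0.5556.
So R2 = R1 · V_out/(V_s − V_out) = 16.6 × 1.90/(3.42 − 1.90) = 16.6 × 1.250 = 20.75 Ω.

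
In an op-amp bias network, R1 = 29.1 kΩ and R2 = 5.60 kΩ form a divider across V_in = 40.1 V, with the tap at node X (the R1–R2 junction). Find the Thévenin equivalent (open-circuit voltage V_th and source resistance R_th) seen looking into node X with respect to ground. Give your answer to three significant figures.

V_th is the unloaded tap voltage: V_in · R2/(R1+R2) = 40.1 × 0.1614 = 6.471 V.
With V_in suppressed (replaced by a short), R_th = R1 ‖ R2 = (29.10 × 5.60)/(29.10 + 5.60) = 4.696 kΩ.

V_th ≈ 6.47 V, R_th ≈ 4.70 kΩ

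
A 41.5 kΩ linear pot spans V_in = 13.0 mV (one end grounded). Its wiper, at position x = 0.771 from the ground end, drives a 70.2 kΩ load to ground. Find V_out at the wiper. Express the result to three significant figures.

Lower segment x·R_p = 32.00 kΩ; upper segment (1−x)·R_p = 9.503 kΩ.
R_L loads the lower segment: effective lower R = 21.98 kΩ.
Loaded-divider output: V_out = 13.0 × 0.6981 = 9.076 mV.
(Unloaded: V_out = x·V_in = 10.0 mV.)

V_out ≈ 9.08 mV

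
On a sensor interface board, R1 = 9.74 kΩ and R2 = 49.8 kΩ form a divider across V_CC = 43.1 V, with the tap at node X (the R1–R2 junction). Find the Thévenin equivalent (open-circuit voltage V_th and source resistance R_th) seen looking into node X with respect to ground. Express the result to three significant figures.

V_th ≈ 36.0 V, R_th ≈ 8.15 kΩ

Open-circuit (no load on X): V_th = V_CC · R2/(R1 + R2) = 43.1 × 49.8/(9.740 + 49.8) = 36.05 V.
Zeroing V_CC shorts the top of R1 to ground, so R_th = R1 ‖ R2 = 8.147 kΩ.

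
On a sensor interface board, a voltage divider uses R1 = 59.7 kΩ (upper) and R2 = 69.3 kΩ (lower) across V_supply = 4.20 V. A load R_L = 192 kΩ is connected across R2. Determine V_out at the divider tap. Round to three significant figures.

V_out ≈ 1.93 V

The load sits in parallel with R2, giving an effective lower resistance R2' = R2·R_L/(R2+R_L) = 50.92 kΩ.
Then V_out = V_supply · R2'/(R1 + R2') = 4.20 × 50.92/110.6 = 1.933 V.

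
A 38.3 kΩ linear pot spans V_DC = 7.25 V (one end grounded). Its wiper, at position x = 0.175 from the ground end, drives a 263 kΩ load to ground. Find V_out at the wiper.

V_out ≈ 1.24 V

Split the track: R_lower = x·R_p = 6.702 kΩ, R_upper = (1−x)·R_p = 31.60 kΩ.
R_L loads the lower segment: effective lower R = 6.536 kΩ.
Then V_out = V_DC · 6.536/(31.60 + 6.536) = 1.243 V.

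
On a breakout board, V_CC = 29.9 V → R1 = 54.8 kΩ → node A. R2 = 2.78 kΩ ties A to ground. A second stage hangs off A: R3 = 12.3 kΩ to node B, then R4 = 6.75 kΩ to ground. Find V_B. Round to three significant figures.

V_B ≈ 0.449 V

The second stage (R3 + R4 = 19.05 kΩ) loads node A in parallel with R2.
Effective lower resistance at A: R2 ‖ 19.05 = 2.426 kΩ.
So V_A = 29.9 × 0.04239 = 1.268 V.
V_B = V_A × 0.3543 = 0.4491 V.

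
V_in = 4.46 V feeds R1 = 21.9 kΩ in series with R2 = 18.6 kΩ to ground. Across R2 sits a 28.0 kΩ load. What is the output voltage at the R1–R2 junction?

R2 ‖ R_L = (18.6 × 28.0)/(18.6 + 28.0) = 11.18 kΩ.
Then V_out = V_in · R2'/(R1 + R2') = 4.46 × 11.18/33.08 = 1.507 V.

V_out ≈ 1.51 V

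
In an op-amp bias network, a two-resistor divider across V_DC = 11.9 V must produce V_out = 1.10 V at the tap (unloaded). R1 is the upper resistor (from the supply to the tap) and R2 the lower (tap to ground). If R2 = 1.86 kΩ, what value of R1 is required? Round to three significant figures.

R1 ≈ 18.3 kΩ

V_out/V_DC = R2/(R1+R2) = 0.09244.
R1 = R2·(1/k − 1) = 1.86 × 9.818 = 18.26 kΩ.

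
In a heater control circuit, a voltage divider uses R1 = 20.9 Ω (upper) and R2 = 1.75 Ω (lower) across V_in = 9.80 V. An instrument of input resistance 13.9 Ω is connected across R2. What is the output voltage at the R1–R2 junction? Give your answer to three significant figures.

First combine the lower leg with the load: R2 ‖ R_L = 1.554 Ω.
Now apply the divider: V_out = 9.80 × 0.06922 = 0.6784 V.
(Unloaded it would be 0.757 V; the load pulls it down.)

V_out ≈ 0.678 V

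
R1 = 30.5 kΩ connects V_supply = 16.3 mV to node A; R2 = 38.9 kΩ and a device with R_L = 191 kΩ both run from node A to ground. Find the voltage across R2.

V_out ≈ 8.39 mV

The load sits in parallel with R2, giving an effective lower resistance R2' = R2·R_L/(R2+R_L) = 32.32 kΩ.
Now apply the divider: V_out = 16.3 × 0.5145 = 8.386 mV.
(Unloaded it would be 9.14 mV; the load pulls it down.)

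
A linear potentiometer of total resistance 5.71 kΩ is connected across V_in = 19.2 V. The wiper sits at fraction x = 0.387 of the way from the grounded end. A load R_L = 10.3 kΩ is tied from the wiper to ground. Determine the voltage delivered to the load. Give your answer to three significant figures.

V_out ≈ 6.57 V

The pot divides into 3.500 kΩ above the wiper and 2.210 kΩ below.
(x·R_p) ‖ R_L = 1.819 kΩ.
Loaded-divider output: V_out = 19.2 × 0.3420 = 6.567 V.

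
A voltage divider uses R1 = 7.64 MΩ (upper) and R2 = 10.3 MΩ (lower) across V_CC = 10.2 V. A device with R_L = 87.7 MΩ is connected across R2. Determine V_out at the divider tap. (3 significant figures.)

V_out ≈ 5.58 V

The load sits in parallel with R2, giving an effective lower resistance R2' = R2·R_L/(R2+R_L) = 9.217 MΩ.
Voltage divider with the loaded lower leg: V_out = 10.2 × 9.217/(7.64 + 9.217) = 10.2 × 0.5468 = 5.577 V.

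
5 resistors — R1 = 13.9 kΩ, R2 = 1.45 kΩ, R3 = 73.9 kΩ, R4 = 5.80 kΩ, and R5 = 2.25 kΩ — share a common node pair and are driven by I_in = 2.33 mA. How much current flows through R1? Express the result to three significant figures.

I ≈ 0.120 mA

Total conductance ΣG = 1/13.9 + 1/1.45 + 1/73.9 + 1/5.80 + 1/2.25 = 1.392 (units of 1/kΩ).
Current divider: I(R1) = I_in · G_k/ΣG = 2.33 × (0.07194/1.392) = 2.33 × 0.05168 = 0.1204 mA.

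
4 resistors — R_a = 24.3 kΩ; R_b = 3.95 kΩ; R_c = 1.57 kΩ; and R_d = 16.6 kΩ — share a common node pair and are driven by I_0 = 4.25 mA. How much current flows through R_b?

I ≈ 1.09 mA

Conductances: ΣG = 1/24.3 + 1/3.95 + 1/1.57 + 1/16.6 = 0.9915 (1/kΩ).
R_b takes the fraction G_k/ΣG = 0.2532/0.9915 = 0.2553, so I = 4.25 × 0.2553 = 1.085 mA.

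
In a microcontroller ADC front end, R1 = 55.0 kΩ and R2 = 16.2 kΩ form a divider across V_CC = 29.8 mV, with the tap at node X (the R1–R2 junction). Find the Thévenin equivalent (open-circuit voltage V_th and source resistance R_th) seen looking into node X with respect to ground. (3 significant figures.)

V_th is the unloaded tap voltage: V_CC · R2/(R1+R2) = 29.8 × 0.2275 = 6.780 mV.
Looking into X with the source shorted: R_th = R1·R2/(R1+R2) = 55.00 × 16.2/71.20 = 12.51 kΩ.

V_th ≈ 6.78 mV, R_th ≈ 12.5 kΩ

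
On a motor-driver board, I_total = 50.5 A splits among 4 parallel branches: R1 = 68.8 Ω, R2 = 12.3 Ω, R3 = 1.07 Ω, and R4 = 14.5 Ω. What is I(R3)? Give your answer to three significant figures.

I ≈ 42.9 A

Total conductance ΣG = 1/68.8 + 1/12.3 + 1/1.07 + 1/14.5 = 1.099 (units of 1/Ω).
Current divider: I(R3) = I_total · G_k/ΣG = 50.5 × (0.9346/1.099) = 50.5 × 0.8501 = 42.93 A.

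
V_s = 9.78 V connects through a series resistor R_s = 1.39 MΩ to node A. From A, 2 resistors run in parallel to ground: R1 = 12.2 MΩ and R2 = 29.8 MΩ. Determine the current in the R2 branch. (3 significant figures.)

Equivalent of the parallel group: R_p = 8.656 MΩ.
V_A = 9.78 × 8.656/10.05 = 8.427 V.
Branch current I = V_A/R2 = 8.427/29.8 = 0.2828 µA.

I ≈ 0.283 µA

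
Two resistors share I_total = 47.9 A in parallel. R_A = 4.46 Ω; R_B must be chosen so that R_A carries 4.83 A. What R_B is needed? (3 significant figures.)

R_B ≈ 0.500 Ω

Two-branch current divider: I_A = I_total · R_B/(R_A + R_B).
4.83/47.9 = R_B/(R_A + R_B) → R_B = R_A · (0.1008)/(1 − 0.1008) = 4.46 × 0.1121 = 0.5002 Ω.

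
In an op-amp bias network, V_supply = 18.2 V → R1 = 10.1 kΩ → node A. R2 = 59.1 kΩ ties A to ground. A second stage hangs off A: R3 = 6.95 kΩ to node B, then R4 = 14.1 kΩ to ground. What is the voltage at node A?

V_A ≈ 11.0 V

Looking into the second stage from A: R3 + R4 = 21.05 kΩ appears in parallel with R2.
Effective lower resistance at A: R2 ‖ 21.05 = 15.52 kΩ.
V_A = 18.2 × 15.52/(10.1 + 15.52) = 11.03 V.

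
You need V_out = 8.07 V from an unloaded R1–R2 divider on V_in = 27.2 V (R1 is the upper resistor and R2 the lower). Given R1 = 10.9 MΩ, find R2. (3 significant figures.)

V_out/V_in = R2/(R1+R2) = 0.2967.
Rearranging, R2 = R1·k/(1−k) = 10.9 × 0.4219 = 4.598 MΩ.

R2 ≈ 4.60 MΩ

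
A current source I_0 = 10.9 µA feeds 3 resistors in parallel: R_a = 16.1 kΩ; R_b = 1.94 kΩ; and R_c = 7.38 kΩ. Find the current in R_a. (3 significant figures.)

Conductances: ΣG = 1/16.1 + 1/1.94 + 1/7.38 = 0.7131 (1/kΩ).
Current divider: I(R_a) = I_0 · G_k/ΣG = 10.9 × (0.06211/0.7131) = 10.9 × 0.08710 = 0.9494 µA.

I ≈ 0.949 µA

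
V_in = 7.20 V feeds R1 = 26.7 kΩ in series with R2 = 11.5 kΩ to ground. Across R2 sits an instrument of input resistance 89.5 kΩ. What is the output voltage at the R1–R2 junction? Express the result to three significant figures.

V_out ≈ 1.99 V

First combine the lower leg with the load: R2 ‖ R_L = 10.19 kΩ.
Voltage divider with the loaded lower leg: V_out = 7.20 × 10.19/(26.7 + 10.19) = 7.20 × 0.2762 = 1.989 V.
(Unloaded it would be 2.17 V; the load pulls it down.)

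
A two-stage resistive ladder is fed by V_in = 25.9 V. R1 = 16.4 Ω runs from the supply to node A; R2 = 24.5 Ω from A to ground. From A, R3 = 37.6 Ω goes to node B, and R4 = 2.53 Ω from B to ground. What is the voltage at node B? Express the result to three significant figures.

V_B ≈ 0.786 V

The second stage (R3 + R4 = 40.13 Ω) loads node A in parallel with R2.
R2 ‖ (R3+R4) = 15.21 Ω.
First divider: V_A = V_in · 15.21/(16.4 + 15.21) = 12.46 V.
Stage 2 is unloaded, so V_B = V_A · R4/(R3+R4) = 12.46 × 2.53/40.13 = 0.7858 V.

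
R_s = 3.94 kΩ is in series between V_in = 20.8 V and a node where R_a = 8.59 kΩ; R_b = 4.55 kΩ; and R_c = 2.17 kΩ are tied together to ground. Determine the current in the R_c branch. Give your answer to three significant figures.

I ≈ 2.32 mA

Equivalent of the parallel group: R_p = 1.255 kΩ.
Node voltage V_A = V_in · R_p/(R_s + R_p) = 20.8 × 0.2415 = 5.024 V.
I(R_c) = V_A / R_c = 5.024/2.17 = 2.315 mA.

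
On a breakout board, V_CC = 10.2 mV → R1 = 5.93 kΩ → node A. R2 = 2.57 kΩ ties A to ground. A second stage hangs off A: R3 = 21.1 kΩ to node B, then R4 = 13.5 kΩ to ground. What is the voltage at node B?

V_B ≈ 1.14 mV

Looking into the second stage from A: R3 + R4 = 34.60 kΩ appears in parallel with R2.
R2 ‖ (R3+R4) = 2.392 kΩ.
First divider: V_A = V_CC · 2.392/(5.93 + 2.392) = 2.932 mV.
Stage 2 is unloaded, so V_B = V_A · R4/(R3+R4) = 2.932 × 13.5/34.60 = 1.144 mV.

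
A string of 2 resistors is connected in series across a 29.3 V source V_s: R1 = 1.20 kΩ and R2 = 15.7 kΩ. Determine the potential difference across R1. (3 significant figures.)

Series total: ΣR = 1.20 + 15.7 = 16.90 kΩ.
V = V_s · R/ΣR = 29.3 × 0.07101 = 2.080 V.

V ≈ 2.08 V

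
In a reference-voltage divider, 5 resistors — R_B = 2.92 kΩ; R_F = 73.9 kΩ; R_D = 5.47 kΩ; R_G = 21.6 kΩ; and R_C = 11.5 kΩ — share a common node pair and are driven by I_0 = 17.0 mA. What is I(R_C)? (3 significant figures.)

I ≈ 2.20 mA

Conductances: ΣG = 1/2.92 + 1/73.9 + 1/5.47 + 1/21.6 + 1/11.5 = 0.6721 (1/kΩ).
Current divider: I(R_C) = I_0 · G_k/ΣG = 17.0 × (0.08696/0.6721) = 17.0 × 0.1294 = 2.200 mA.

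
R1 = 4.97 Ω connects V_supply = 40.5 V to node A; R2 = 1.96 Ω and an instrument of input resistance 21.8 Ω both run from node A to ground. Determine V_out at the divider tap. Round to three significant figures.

R2 ‖ R_L = (1.96 × 21.8)/(1.96 + 21.8) = 1.798 Ω.
Then V_out = V_supply · R2'/(R1 + R2') = 40.5 × 1.798/6.768 = 10.76 V.

V_out ≈ 10.8 V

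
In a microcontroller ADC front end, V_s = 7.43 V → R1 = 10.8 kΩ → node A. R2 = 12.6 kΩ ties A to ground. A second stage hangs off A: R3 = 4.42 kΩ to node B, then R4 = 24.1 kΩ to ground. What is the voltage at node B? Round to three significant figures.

V_B ≈ 2.81 V

The second stage (R3 + R4 = 28.52 kΩ) loads node A in parallel with R2.
R2 ‖ (R3+R4) = 8.739 kΩ.
V_A = 7.43 × 8.739/(10.8 + 8.739) = 3.323 V.
Stage 2 is unloaded, so V_B = V_A · R4/(R3+R4) = 3.323 × 24.1/28.52 = 2.808 V.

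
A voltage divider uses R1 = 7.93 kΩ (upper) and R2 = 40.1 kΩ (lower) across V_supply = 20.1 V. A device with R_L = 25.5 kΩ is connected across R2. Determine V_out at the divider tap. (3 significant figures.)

V_out ≈ 13.3 V

R2 ‖ R_L = (40.1 × 25.5)/(40.1 + 25.5) = 15.59 kΩ.
Now apply the divider: V_out = 20.1 × 0.6628 = 13.32 V.
(Unloaded it would be 16.8 V; the load pulls it down.)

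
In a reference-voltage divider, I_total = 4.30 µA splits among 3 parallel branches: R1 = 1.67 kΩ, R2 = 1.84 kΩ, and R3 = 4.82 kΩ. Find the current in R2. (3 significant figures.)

Conductances: ΣG = 1/1.67 + 1/1.84 + 1/4.82 = 1.350 (1/kΩ).
By the current-divider rule, I = I_total · G_k/ΣG = 4.30 × 0.4027 = 1.731 µA.

I ≈ 1.73 µA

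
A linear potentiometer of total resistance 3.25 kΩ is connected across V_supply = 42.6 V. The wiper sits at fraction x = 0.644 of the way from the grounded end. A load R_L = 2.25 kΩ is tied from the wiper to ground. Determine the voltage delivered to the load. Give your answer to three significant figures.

Lower segment x·R_p = 2.093 kΩ; upper segment (1−x)·R_p = 1.157 kΩ.
R_L loads the lower segment: effective lower R = 1.084 kΩ.
Loaded-divider output: V_out = 42.6 × 0.4838 = 20.61 V.

V_out ≈ 20.6 V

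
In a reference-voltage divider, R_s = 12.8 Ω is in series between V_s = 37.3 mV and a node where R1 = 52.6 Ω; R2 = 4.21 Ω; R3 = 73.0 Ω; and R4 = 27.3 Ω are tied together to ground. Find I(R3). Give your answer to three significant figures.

Combine the parallel branches: R_p = (1/52.6 + 1/4.21 + 1/73.0 + 1/27.3)⁻¹ = 3.259 Ω.
Node voltage V_A = V_s · R_p/(R_s + R_p) = 37.3 × 0.2029 = 7.569 mV.
I(R3) = V_A / R3 = 7.569/73.0 = 0.1037 mA.
(Check via current divider: I_total = 2.323 mA; share G_k/ΣG = 0.04464 → same result.)

I ≈ 0.104 mA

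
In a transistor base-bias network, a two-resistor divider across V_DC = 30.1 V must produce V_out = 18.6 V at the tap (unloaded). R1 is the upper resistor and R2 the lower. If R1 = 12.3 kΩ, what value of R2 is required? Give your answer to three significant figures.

The divider ratio is R2/(R1+R2) = 18.6/30.1 = 0.6179.
Rearranging, R2 = R1·k/(1−k) = 12.3 × 1.617 = 19.89 kΩ.

R2 ≈ 19.9 kΩ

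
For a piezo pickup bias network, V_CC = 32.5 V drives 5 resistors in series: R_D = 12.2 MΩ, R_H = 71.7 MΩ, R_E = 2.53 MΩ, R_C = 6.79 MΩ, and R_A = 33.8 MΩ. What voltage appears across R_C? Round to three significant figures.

Series total: ΣR = 12.2 + 71.7 + 2.53 + 6.79 + 33.8 = 127.0 MΩ.
V = V_CC · R/ΣR = 32.5 × 0.05346 = 1.737 V.

V ≈ 1.74 V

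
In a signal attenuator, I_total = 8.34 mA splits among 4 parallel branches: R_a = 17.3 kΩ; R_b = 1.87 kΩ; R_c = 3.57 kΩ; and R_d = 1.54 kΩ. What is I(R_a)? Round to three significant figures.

ΣG = 1/17.3 + 1/1.87 + 1/3.57 + 1/1.54 = 1.522.
R_a takes the fraction G_k/ΣG = 0.05780/1.522 = 0.03798, so I = 8.34 × 0.03798 = 0.3167 mA.

I ≈ 0.317 mA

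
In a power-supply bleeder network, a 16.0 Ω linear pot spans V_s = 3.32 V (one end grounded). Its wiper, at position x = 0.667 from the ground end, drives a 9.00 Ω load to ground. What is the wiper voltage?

Split the track: R_lower = x·R_p = 10.67 Ω, R_upper = (1−x)·R_p = 5.328 Ω.
R_L loads the lower segment: effective lower R = 4.882 Ω.
Then V_out = V_s · 4.882/(5.328 + 4.882) = 1.588 V.

V_out ≈ 1.59 V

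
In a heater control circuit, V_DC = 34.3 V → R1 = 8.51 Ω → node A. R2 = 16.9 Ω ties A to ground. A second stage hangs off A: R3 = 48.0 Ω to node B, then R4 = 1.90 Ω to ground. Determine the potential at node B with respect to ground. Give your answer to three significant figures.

V_B ≈ 0.780 V

Looking into the second stage from A: R3 + R4 = 49.90 Ω appears in parallel with R2.
R2 ‖ (R3+R4) = 12.62 Ω.
So V_A = 34.3 × 0.5973 = 20.49 V.
Then the unloaded second divider: V_B = V_A × R4/(R3+R4) = 20.49 × 0.03808 = 0.7801 V.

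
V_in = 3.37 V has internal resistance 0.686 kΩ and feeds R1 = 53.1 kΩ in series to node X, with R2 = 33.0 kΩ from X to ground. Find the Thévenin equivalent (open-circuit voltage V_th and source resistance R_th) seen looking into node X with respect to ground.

R1' = 0.686 + 53.1 = 53.79 kΩ (source resistance + R1).
With X open, the divider is unloaded: V_th = 3.37 × 33.0/86.79 = 1.281 V.
Looking into X with the source shorted: R_th = R1'·R2/(R1'+R2) = 53.79 × 33.0/86.79 = 20.45 kΩ.

V_th ≈ 1.28 V, R_th ≈ 20.5 kΩ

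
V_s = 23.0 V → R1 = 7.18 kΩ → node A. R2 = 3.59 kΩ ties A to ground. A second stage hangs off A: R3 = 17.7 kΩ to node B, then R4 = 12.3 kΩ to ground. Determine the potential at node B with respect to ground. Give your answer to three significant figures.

V_B ≈ 2.91 V

Looking into the second stage from A: R3 + R4 = 30.00 kΩ appears in parallel with R2.
R2 ‖ (R3+R4) = 3.206 kΩ.
V_A = 23.0 × 3.206/(7.18 + 3.206) = 7.100 V.
Stage 2 is unloaded, so V_B = V_A · R4/(R3+R4) = 7.100 × 12.3/30.00 = 2.911 V.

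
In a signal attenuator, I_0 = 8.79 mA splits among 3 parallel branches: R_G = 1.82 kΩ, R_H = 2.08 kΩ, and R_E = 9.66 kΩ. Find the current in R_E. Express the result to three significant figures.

I ≈ 0.803 mA

Conductances: ΣG = 1/1.82 + 1/2.08 + 1/9.66 = 1.134 (1/kΩ).
R_E takes the fraction G_k/ΣG = 0.1035/1.134 = 0.09131, so I = 8.79 × 0.09131 = 0.8026 mA.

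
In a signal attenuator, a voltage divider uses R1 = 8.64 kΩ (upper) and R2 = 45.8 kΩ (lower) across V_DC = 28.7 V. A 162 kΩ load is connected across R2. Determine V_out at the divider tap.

The load sits in parallel with R2, giving an effective lower resistance R2' = R2·R_L/(R2+R_L) = 35.71 kΩ.
Voltage divider with the loaded lower leg: V_out = 28.7 × 35.71/(8.64 + 35.71) = 28.7 × 0.8052 = 23.11 V.

V_out ≈ 23.1 V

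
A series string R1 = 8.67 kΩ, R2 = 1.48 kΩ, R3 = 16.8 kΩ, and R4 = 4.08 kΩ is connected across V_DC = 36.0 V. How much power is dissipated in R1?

P ≈ 11.7 mW

ΣR = 31.03 kΩ → I = 36.0/31.03 = 1.160 mA.
P = I²R = 1.346 × 8.67 = 11.67 mW.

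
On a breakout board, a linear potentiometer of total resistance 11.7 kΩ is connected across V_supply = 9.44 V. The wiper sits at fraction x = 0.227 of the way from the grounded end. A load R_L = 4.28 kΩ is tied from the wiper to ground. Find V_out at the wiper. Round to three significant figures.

Lower segment x·R_p = 2.656 kΩ; upper segment (1−x)·R_p = 9.044 kΩ.
R_L loads the lower segment: effective lower R = 1.639 kΩ.
Loaded-divider output: V_out = 9.44 × 0.1534 = 1.448 V.
(Unloaded: V_out = x·V_supply = 2.14 V.)

V_out ≈ 1.45 V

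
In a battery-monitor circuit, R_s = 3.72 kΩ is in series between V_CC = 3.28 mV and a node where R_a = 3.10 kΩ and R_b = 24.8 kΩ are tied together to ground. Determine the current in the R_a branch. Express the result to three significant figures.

Combine the parallel branches: R_p = (1/3.10 + 1/24.8)⁻¹ = 2.756 kΩ.
V_A = 3.28 × 2.756/6.476 = 1.396 mV.
Branch current I = V_A/R_a = 1.396/3.10 = 0.4502 µA.

I ≈ 0.450 µA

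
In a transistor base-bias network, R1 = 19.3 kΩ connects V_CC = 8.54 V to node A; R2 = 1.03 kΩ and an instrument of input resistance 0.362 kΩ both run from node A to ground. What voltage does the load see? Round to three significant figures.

The load sits in parallel with R2, giving an effective lower resistance R2' = R2·R_L/(R2+R_L) = 0.2679 kΩ.
Now apply the divider: V_out = 8.54 × 0.01369 = 0.1169 V.
(Unloaded it would be 0.433 V; the load pulls it down.)

V_out ≈ 0.117 V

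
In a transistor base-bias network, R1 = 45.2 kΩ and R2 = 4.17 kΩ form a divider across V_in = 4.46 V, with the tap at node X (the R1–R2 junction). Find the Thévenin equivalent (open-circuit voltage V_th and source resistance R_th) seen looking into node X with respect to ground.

Open-circuit (no load on X): V_th = V_in · R2/(R1 + R2) = 4.46 × 4.17/(45.20 + 4.17) = 0.3767 V.
Zeroing V_in shorts the top of R1 to ground, so R_th = R1 ‖ R2 = 3.818 kΩ.

V_th ≈ 0.377 V, R_th ≈ 3.82 kΩ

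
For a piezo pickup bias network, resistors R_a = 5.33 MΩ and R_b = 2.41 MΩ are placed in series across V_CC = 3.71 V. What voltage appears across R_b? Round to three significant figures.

V ≈ 1.16 V

Series total: ΣR = 5.33 + 2.41 = 7.740 MΩ.
Voltage divider: V = V_CC · (2.410 / 7.740) = 3.71 × 0.3114 = 1.155 V.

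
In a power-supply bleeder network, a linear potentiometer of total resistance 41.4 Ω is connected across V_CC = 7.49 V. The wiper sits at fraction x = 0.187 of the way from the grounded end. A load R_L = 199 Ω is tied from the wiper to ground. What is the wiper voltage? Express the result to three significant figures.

V_out ≈ 1.36 V

Split the track: R_lower = x·R_p = 7.742 Ω, R_upper = (1−x)·R_p = 33.66 Ω.
Lower segment in parallel with the load: 7.742 ‖ 199 = 7.452 Ω.
Then V_out = V_CC · 7.452/(33.66 + 7.452) = 1.358 V.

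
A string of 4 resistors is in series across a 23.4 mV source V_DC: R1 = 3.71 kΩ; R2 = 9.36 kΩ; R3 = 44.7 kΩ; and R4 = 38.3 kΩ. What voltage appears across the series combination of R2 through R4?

V ≈ 22.5 mV

ΣR = 3.71 + 9.36 + 44.7 + 38.3 = 96.07 kΩ.
R_{R2..R4} = 9.36 + 44.7 + 38.3 = 92.36 kΩ.
By the voltage-divider rule, V = 23.4 × 92.36/96.07 = 22.50 mV.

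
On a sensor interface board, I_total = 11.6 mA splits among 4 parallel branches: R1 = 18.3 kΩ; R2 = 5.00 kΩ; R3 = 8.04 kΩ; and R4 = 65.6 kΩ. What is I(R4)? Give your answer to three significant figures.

ΣG = 1/18.3 + 1/5.00 + 1/8.04 + 1/65.6 = 0.3943.
Current divider: I(R4) = I_total · G_k/ΣG = 11.6 × (0.01524/0.3943) = 11.6 × 0.03866 = 0.4485 mA.

I ≈ 0.449 mA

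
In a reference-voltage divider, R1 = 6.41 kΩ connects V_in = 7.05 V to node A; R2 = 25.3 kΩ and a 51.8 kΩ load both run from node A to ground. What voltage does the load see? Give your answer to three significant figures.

R2 ‖ R_L = (25.3 × 51.8)/(25.3 + 51.8) = 17.00 kΩ.
Voltage divider with the loaded lower leg: V_out = 7.05 × 17.00/(6.41 + 17.00) = 7.05 × 0.7262 = 5.119 V.

V_out ≈ 5.12 V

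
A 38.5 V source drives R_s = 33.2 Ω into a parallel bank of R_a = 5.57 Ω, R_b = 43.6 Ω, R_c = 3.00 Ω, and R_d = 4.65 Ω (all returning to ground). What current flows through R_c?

Equivalent of the parallel group: R_p = 1.332 Ω.
Node voltage V_A = V_s · R_p/(R_s + R_p) = 38.5 × 0.03857 = 1.485 V.
Branch current I = V_A/R_c = 1.485/3.00 = 0.4950 A.

I ≈ 0.495 A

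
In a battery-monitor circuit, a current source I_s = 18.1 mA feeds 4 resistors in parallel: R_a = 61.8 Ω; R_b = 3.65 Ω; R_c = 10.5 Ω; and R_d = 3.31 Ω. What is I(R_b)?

I ≈ 7.21 mA

ΣG = 1/61.8 + 1/3.65 + 1/10.5 + 1/3.31 = 0.6875.
By the current-divider rule, I = I_s · G_k/ΣG = 18.1 × 0.3985 = 7.213 mA.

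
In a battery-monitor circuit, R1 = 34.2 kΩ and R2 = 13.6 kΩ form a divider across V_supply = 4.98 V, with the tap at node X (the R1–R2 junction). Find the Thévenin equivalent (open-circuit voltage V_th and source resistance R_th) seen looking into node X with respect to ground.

Open-circuit (no load on X): V_th = V_supply · R2/(R1 + R2) = 4.98 × 13.6/(34.20 + 13.6) = 1.417 V.
Zeroing V_supply shorts the top of R1 to ground, so R_th = R1 ‖ R2 = 9.731 kΩ.

V_th ≈ 1.42 V, R_th ≈ 9.73 kΩ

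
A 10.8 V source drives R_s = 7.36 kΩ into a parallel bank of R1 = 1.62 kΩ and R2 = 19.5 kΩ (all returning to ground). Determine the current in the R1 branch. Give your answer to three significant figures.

I ≈ 1.13 mA

Combine the parallel branches: R_p = (1/1.62 + 1/19.5)⁻¹ = 1.496 kΩ.
V_A = 10.8 × 1.496/8.856 = 1.824 V.
Branch current I = V_A/R1 = 1.824/1.62 = 1.126 mA.
(Equivalently: I_total = 1.220 mA, then current-divider fraction G_k/ΣG = 0.9233.)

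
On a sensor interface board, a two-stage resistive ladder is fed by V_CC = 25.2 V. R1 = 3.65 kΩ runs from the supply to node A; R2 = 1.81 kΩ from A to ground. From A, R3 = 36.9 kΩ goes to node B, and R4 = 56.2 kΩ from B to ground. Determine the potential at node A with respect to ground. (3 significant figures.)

V_A ≈ 8.25 V

Node A sees R2 in parallel with the series input of stage 2, R3 + R4 = 93.10 kΩ.
Effective lower resistance at A: R2 ‖ 93.10 = 1.775 kΩ.
So V_A = 25.2 × 0.3272 = 8.247 V.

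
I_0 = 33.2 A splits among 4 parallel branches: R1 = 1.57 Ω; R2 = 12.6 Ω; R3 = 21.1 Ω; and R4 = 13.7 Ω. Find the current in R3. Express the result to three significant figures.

I ≈ 1.88 A

Conductances: ΣG = 1/1.57 + 1/12.6 + 1/21.1 + 1/13.7 = 0.8367 (1/Ω).
By the current-divider rule, I = I_0 · G_k/ΣG = 33.2 × 0.05664 = 1.881 A.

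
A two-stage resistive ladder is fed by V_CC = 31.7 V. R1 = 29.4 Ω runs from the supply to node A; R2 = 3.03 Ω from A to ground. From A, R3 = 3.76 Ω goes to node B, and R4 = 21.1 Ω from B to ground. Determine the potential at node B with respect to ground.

Node A sees R2 in parallel with the series input of stage 2, R3 + R4 = 24.86 Ω.
R2 ‖ (R3+R4) = 2.701 Ω.
First divider: V_A = V_CC · 2.701/(29.4 + 2.701) = 2.667 V.
Stage 2 is unloaded, so V_B = V_A · R4/(R3+R4) = 2.667 × 21.1/24.86 = 2.264 V.

V_B ≈ 2.26 V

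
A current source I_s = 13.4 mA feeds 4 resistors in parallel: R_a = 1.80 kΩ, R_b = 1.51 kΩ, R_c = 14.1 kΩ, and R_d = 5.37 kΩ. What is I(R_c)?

I ≈ 0.644 mA

Conductances: ΣG = 1/1.80 + 1/1.51 + 1/14.1 + 1/5.37 = 1.475 (1/kΩ).
R_c takes the fraction G_k/ΣG = 0.07092/1.475 = 0.04808, so I = 13.4 × 0.04808 = 0.6443 mA.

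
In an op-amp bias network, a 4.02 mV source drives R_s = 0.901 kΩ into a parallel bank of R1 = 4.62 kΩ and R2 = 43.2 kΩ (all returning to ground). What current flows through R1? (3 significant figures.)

I ≈ 0.716 µA

Equivalent of the parallel group: R_p = 4.174 kΩ.
Node voltage V_A = V_DC · R_p/(R_s + R_p) = 4.02 × 0.8225 = 3.306 mV.
I(R1) = V_A / R1 = 3.306/4.62 = 0.7156 µA.
(Check via current divider: I_total = 0.7922 µA; share G_k/ΣG = 0.9034 → same result.)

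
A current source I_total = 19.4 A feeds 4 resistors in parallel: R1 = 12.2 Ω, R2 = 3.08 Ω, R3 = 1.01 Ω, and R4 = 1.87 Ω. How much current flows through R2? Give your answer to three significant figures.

ΣG = 1/12.2 + 1/3.08 + 1/1.01 + 1/1.87 = 1.932.
Current divider: I(R2) = I_total · G_k/ΣG = 19.4 × (0.3247/1.932) = 19.4 × 0.1681 = 3.261 A.

I ≈ 3.26 A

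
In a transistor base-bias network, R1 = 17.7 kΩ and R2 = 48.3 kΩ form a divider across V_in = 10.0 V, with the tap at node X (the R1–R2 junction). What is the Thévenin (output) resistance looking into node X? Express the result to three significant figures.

Looking into X with the source shorted: R_th = R1·R2/(R1+R2) = 17.70 × 48.3/66.00 = 12.95 kΩ.

R_th ≈ 13.0 kΩ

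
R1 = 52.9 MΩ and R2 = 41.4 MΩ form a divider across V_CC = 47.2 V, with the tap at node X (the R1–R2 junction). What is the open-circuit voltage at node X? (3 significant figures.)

V_th ≈ 20.7 V

With X open, the divider is unloaded: V_th = 47.2 × 41.4/94.30 = 20.72 V.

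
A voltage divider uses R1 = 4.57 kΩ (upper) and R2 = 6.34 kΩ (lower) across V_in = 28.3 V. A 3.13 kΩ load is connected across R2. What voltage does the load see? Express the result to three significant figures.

The load sits in parallel with R2, giving an effective lower resistance R2' = R2·R_L/(R2+R_L) = 2.095 kΩ.
Voltage divider with the loaded lower leg: V_out = 28.3 × 2.095/(4.57 + 2.095) = 28.3 × 0.3144 = 8.897 V.
(Unloaded it would be 16.4 V; the load pulls it down.)

V_out ≈ 8.90 V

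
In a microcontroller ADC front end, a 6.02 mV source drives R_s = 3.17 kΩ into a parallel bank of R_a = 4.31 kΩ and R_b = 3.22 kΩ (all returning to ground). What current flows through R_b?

I ≈ 0.687 µA

Parallel bank: R_p = 1/(1/4.31 + 1/3.22) = 1.843 kΩ.
Node voltage V_A = V_DC · R_p/(R_s + R_p) = 6.02 × 0.3677 = 2.213 mV.
Branch current I = V_A/R_b = 2.213/3.22 = 0.6873 µA.
(Equivalently: I_total = 1.201 µA, then current-divider fraction G_k/ΣG = 0.5724.)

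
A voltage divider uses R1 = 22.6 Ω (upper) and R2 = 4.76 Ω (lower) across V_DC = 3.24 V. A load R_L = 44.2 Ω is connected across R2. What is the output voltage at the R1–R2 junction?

R2 ‖ R_L = (4.76 × 44.2)/(4.76 + 44.2) = 4.297 Ω.
Voltage divider with the loaded lower leg: V_out = 3.24 × 4.297/(22.6 + 4.297) = 3.24 × 0.1598 = 0.5176 V.
(Unloaded it would be 0.564 V; the load pulls it down.)

V_out ≈ 0.518 V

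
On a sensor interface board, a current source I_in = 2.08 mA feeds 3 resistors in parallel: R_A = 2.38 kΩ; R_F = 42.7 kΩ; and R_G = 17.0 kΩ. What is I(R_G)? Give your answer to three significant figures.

I ≈ 0.244 mA

Total conductance ΣG = 1/2.38 + 1/42.7 + 1/17.0 = 0.5024 (units of 1/kΩ).
By the current-divider rule, I = I_in · G_k/ΣG = 2.08 × 0.1171 = 0.2435 mA.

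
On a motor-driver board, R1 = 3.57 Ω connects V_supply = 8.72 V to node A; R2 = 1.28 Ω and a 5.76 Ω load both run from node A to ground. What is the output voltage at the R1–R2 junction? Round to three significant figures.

V_out ≈ 1.98 V

R2 ‖ R_L = (1.28 × 5.76)/(1.28 + 5.76) = 1.047 Ω.
Voltage divider with the loaded lower leg: V_out = 8.72 × 1.047/(3.57 + 1.047) = 8.72 × 0.2268 = 1.978 V.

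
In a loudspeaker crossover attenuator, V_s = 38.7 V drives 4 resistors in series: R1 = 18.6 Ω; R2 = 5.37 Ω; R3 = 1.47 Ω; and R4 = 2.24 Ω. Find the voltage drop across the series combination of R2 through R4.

ΣR = 18.6 + 5.37 + 1.47 + 2.24 = 27.68 Ω.
R_{R2..R4} = 5.37 + 1.47 + 2.24 = 9.080 Ω.
Voltage divider: V = V_s · (9.080 / 27.68) = 38.7 × 0.3280 = 12.69 V.

V ≈ 12.7 V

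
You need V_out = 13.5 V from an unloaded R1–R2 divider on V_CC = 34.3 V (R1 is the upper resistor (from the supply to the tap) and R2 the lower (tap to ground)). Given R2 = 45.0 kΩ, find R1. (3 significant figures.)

The divider ratio is R2/(R1+R2) = 13.5/34.3 = 0.3936.
Rearranging, R1 = R2·(1−k)/k = 45.0 × 1.541 = 69.33 kΩ.

R1 ≈ 69.3 kΩ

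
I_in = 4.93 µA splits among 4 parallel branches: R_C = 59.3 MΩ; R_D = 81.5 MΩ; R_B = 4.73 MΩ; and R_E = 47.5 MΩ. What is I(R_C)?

Conductances: ΣG = 1/59.3 + 1/81.5 + 1/4.73 + 1/47.5 = 0.2616 (1/MΩ).
By the current-divider rule, I = I_in · G_k/ΣG = 4.93 × 0.06446 = 0.3178 µA.

I ≈ 0.318 µA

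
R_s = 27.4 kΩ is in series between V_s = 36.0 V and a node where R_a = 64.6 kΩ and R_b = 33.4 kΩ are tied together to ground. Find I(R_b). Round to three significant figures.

I ≈ 0.480 mA

Equivalent of the parallel group: R_p = 22.02 kΩ.
Node voltage V_A = V_s · R_p/(R_s + R_p) = 36.0 × 0.4455 = 16.04 V.
Branch current I = V_A/R_b = 16.04/33.4 = 0.4802 mA.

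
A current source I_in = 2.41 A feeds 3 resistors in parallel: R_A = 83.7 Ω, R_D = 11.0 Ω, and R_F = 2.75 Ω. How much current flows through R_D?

I ≈ 0.470 A

ΣG = 1/83.7 + 1/11.0 + 1/2.75 = 0.4665.
R_D takes the fraction G_k/ΣG = 0.09091/0.4665 = 0.1949, so I = 2.41 × 0.1949 = 0.4697 A.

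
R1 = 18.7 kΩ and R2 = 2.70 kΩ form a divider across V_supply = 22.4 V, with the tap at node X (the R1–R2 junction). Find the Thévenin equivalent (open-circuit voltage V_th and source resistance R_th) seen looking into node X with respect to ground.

Open-circuit (no load on X): V_th = V_supply · R2/(R1 + R2) = 22.4 × 2.70/(18.70 + 2.70) = 2.826 V.
Looking into X with the source shorted: R_th = R1·R2/(R1+R2) = 18.70 × 2.70/21.40 = 2.359 kΩ.

V_th ≈ 2.83 V, R_th ≈ 2.36 kΩ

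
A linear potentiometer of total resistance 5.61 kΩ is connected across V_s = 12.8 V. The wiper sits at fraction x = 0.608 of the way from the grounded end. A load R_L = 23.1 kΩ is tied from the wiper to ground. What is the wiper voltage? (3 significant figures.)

Lower segment x·R_p = 3.411 kΩ; upper segment (1−x)·R_p = 2.199 kΩ.
Lower segment in parallel with the load: 3.411 ‖ 23.1 = 2.972 kΩ.
Then V_out = V_s · 2.972/(2.199 + 2.972) = 7.357 V.

V_out ≈ 7.36 V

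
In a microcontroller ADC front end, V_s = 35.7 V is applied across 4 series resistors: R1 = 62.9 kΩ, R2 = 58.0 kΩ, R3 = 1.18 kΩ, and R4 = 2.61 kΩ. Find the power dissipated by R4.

P ≈ 0.214 mW

ΣR = 124.7 kΩ → I = 35.7/124.7 = 0.2863 mA.
P(R4) = I²·R4 = (0.2863)² × 2.61 = 0.2140 mW.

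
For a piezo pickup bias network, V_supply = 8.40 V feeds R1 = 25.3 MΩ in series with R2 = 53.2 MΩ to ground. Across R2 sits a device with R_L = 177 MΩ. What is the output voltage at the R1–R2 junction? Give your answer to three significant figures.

The load sits in parallel with R2, giving an effective lower resistance R2' = R2·R_L/(R2+R_L) = 40.91 MΩ.
Voltage divider with the loaded lower leg: V_out = 8.40 × 40.91/(25.3 + 40.91) = 8.40 × 0.6179 = 5.190 V.

V_out ≈ 5.19 V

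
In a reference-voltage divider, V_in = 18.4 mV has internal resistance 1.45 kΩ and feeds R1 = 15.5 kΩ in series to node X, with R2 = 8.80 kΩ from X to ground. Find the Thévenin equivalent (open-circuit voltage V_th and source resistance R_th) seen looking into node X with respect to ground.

R1' = 1.45 + 15.5 = 16.95 kΩ (source resistance + R1).
Open-circuit (no load on X): V_th = V_in · R2/(R1' + R2) = 18.4 × 8.80/(16.95 + 8.80) = 6.288 mV.
Looking into X with the source shorted: R_th = R1'·R2/(R1'+R2) = 16.95 × 8.80/25.75 = 5.793 kΩ.

V_th ≈ 6.29 mV, R_th ≈ 5.79 kΩ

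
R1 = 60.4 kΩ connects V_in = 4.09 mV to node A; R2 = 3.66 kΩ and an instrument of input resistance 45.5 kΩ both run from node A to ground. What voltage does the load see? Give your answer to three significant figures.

First combine the lower leg with the load: R2 ‖ R_L = 3.388 kΩ.
Then V_out = V_in · R2'/(R1 + R2') = 4.09 × 3.388/63.79 = 0.2172 mV.
(Unloaded it would be 0.234 mV; the load pulls it down.)

V_out ≈ 0.217 mV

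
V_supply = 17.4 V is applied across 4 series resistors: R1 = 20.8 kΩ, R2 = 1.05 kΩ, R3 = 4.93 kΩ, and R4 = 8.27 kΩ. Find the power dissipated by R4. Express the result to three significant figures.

P ≈ 2.04 mW

Series current I = V_supply/ΣR = 17.4/35.05 = 0.4964 mA.
P = I²R = 0.2464 × 8.27 = 2.038 mW.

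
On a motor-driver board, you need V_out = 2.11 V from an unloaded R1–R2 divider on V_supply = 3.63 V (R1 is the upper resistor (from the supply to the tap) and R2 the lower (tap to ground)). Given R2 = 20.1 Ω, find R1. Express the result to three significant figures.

Required fraction k = V_out/V_supply = 0.5813.
R1 = R2·(1/k − 1) = 20.1 × 0.7204 = 14.48 Ω.

R1 ≈ 14.5 Ω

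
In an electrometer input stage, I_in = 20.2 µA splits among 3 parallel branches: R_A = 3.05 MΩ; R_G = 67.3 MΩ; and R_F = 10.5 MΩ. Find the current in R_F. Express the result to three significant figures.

I ≈ 4.39 µA

ΣG = 1/3.05 + 1/67.3 + 1/10.5 = 0.4380.
Current divider: I(R_F) = I_in · G_k/ΣG = 20.2 × (0.09524/0.4380) = 20.2 × 0.2175 = 4.393 µA.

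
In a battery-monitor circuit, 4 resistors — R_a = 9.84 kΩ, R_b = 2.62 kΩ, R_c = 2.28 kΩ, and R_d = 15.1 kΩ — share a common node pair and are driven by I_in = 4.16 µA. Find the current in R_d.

Total conductance ΣG = 1/9.84 + 1/2.62 + 1/2.28 + 1/15.1 = 0.9881 (units of 1/kΩ).
R_d takes the fraction G_k/ΣG = 0.06623/0.9881 = 0.06702, so I = 4.16 × 0.06702 = 0.2788 µA.

I ≈ 0.279 µA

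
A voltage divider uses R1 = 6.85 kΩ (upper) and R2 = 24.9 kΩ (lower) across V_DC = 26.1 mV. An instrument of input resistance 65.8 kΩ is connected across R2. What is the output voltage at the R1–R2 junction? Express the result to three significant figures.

V_out ≈ 18.9 mV

The load sits in parallel with R2, giving an effective lower resistance R2' = R2·R_L/(R2+R_L) = 18.06 kΩ.
Voltage divider with the loaded lower leg: V_out = 26.1 × 18.06/(6.85 + 18.06) = 26.1 × 0.7251 = 18.92 mV.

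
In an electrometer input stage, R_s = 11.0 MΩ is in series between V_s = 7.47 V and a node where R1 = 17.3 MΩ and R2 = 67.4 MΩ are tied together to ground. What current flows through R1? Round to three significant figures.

Combine the parallel branches: R_p = (1/17.3 + 1/67.4)⁻¹ = 13.77 MΩ.
Node voltage V_A = V_s · R_p/(R_s + R_p) = 7.47 × 0.5559 = 4.152 V.
I(R1) = V_A / R1 = 4.152/17.3 = 0.2400 µA.
(Equivalently: I_total = 0.3016 µA, then current-divider fraction G_k/ΣG = 0.7957.)

I ≈ 0.240 µA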